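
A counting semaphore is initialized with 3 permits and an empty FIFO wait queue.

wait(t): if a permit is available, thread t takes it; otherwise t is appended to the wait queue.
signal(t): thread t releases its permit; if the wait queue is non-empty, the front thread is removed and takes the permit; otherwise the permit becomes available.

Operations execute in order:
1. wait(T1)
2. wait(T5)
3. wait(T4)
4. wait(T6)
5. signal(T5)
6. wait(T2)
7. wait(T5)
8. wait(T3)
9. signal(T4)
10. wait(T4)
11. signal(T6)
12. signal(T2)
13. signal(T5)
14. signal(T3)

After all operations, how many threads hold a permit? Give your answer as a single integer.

Step 1: wait(T1) -> count=2 queue=[] holders={T1}
Step 2: wait(T5) -> count=1 queue=[] holders={T1,T5}
Step 3: wait(T4) -> count=0 queue=[] holders={T1,T4,T5}
Step 4: wait(T6) -> count=0 queue=[T6] holders={T1,T4,T5}
Step 5: signal(T5) -> count=0 queue=[] holders={T1,T4,T6}
Step 6: wait(T2) -> count=0 queue=[T2] holders={T1,T4,T6}
Step 7: wait(T5) -> count=0 queue=[T2,T5] holders={T1,T4,T6}
Step 8: wait(T3) -> count=0 queue=[T2,T5,T3] holders={T1,T4,T6}
Step 9: signal(T4) -> count=0 queue=[T5,T3] holders={T1,T2,T6}
Step 10: wait(T4) -> count=0 queue=[T5,T3,T4] holders={T1,T2,T6}
Step 11: signal(T6) -> count=0 queue=[T3,T4] holders={T1,T2,T5}
Step 12: signal(T2) -> count=0 queue=[T4] holders={T1,T3,T5}
Step 13: signal(T5) -> count=0 queue=[] holders={T1,T3,T4}
Step 14: signal(T3) -> count=1 queue=[] holders={T1,T4}
Final holders: {T1,T4} -> 2 thread(s)

Answer: 2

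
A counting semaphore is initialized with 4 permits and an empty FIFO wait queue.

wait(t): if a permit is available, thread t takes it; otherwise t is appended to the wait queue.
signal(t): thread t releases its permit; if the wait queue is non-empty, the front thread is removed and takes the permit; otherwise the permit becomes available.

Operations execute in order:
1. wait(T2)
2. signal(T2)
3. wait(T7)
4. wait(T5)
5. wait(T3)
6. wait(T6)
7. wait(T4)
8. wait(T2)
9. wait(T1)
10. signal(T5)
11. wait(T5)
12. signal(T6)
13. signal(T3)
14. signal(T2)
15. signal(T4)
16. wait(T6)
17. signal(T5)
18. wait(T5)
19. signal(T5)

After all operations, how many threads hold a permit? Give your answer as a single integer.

Step 1: wait(T2) -> count=3 queue=[] holders={T2}
Step 2: signal(T2) -> count=4 queue=[] holders={none}
Step 3: wait(T7) -> count=3 queue=[] holders={T7}
Step 4: wait(T5) -> count=2 queue=[] holders={T5,T7}
Step 5: wait(T3) -> count=1 queue=[] holders={T3,T5,T7}
Step 6: wait(T6) -> count=0 queue=[] holders={T3,T5,T6,T7}
Step 7: wait(T4) -> count=0 queue=[T4] holders={T3,T5,T6,T7}
Step 8: wait(T2) -> count=0 queue=[T4,T2] holders={T3,T5,T6,T7}
Step 9: wait(T1) -> count=0 queue=[T4,T2,T1] holders={T3,T5,T6,T7}
Step 10: signal(T5) -> count=0 queue=[T2,T1] holders={T3,T4,T6,T7}
Step 11: wait(T5) -> count=0 queue=[T2,T1,T5] holders={T3,T4,T6,T7}
Step 12: signal(T6) -> count=0 queue=[T1,T5] holders={T2,T3,T4,T7}
Step 13: signal(T3) -> count=0 queue=[T5] holders={T1,T2,T4,T7}
Step 14: signal(T2) -> count=0 queue=[] holders={T1,T4,T5,T7}
Step 15: signal(T4) -> count=1 queue=[] holders={T1,T5,T7}
Step 16: wait(T6) -> count=0 queue=[] holders={T1,T5,T6,T7}
Step 17: signal(T5) -> count=1 queue=[] holders={T1,T6,T7}
Step 18: wait(T5) -> count=0 queue=[] holders={T1,T5,T6,T7}
Step 19: signal(T5) -> count=1 queue=[] holders={T1,T6,T7}
Final holders: {T1,T6,T7} -> 3 thread(s)

Answer: 3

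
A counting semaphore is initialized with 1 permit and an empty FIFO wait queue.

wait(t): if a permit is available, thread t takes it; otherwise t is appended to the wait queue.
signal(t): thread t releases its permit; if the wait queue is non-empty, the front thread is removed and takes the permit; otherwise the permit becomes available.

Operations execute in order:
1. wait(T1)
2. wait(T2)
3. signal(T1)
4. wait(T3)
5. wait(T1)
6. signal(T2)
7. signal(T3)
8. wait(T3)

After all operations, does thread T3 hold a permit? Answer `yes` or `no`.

Step 1: wait(T1) -> count=0 queue=[] holders={T1}
Step 2: wait(T2) -> count=0 queue=[T2] holders={T1}
Step 3: signal(T1) -> count=0 queue=[] holders={T2}
Step 4: wait(T3) -> count=0 queue=[T3] holders={T2}
Step 5: wait(T1) -> count=0 queue=[T3,T1] holders={T2}
Step 6: signal(T2) -> count=0 queue=[T1] holders={T3}
Step 7: signal(T3) -> count=0 queue=[] holders={T1}
Step 8: wait(T3) -> count=0 queue=[T3] holders={T1}
Final holders: {T1} -> T3 not in holders

Answer: no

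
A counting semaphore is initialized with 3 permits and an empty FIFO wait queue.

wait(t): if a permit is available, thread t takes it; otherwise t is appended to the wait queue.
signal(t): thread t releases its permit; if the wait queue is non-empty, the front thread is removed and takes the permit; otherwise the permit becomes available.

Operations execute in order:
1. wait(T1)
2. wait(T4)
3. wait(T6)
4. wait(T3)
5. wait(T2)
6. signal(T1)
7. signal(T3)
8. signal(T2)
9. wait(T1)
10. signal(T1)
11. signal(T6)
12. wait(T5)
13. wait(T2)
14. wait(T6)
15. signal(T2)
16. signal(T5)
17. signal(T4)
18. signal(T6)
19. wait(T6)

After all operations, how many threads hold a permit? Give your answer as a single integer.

Answer: 1

Derivation:
Step 1: wait(T1) -> count=2 queue=[] holders={T1}
Step 2: wait(T4) -> count=1 queue=[] holders={T1,T4}
Step 3: wait(T6) -> count=0 queue=[] holders={T1,T4,T6}
Step 4: wait(T3) -> count=0 queue=[T3] holders={T1,T4,T6}
Step 5: wait(T2) -> count=0 queue=[T3,T2] holders={T1,T4,T6}
Step 6: signal(T1) -> count=0 queue=[T2] holders={T3,T4,T6}
Step 7: signal(T3) -> count=0 queue=[] holders={T2,T4,T6}
Step 8: signal(T2) -> count=1 queue=[] holders={T4,T6}
Step 9: wait(T1) -> count=0 queue=[] holders={T1,T4,T6}
Step 10: signal(T1) -> count=1 queue=[] holders={T4,T6}
Step 11: signal(T6) -> count=2 queue=[] holders={T4}
Step 12: wait(T5) -> count=1 queue=[] holders={T4,T5}
Step 13: wait(T2) -> count=0 queue=[] holders={T2,T4,T5}
Step 14: wait(T6) -> count=0 queue=[T6] holders={T2,T4,T5}
Step 15: signal(T2) -> count=0 queue=[] holders={T4,T5,T6}
Step 16: signal(T5) -> count=1 queue=[] holders={T4,T6}
Step 17: signal(T4) -> count=2 queue=[] holders={T6}
Step 18: signal(T6) -> count=3 queue=[] holders={none}
Step 19: wait(T6) -> count=2 queue=[] holders={T6}
Final holders: {T6} -> 1 thread(s)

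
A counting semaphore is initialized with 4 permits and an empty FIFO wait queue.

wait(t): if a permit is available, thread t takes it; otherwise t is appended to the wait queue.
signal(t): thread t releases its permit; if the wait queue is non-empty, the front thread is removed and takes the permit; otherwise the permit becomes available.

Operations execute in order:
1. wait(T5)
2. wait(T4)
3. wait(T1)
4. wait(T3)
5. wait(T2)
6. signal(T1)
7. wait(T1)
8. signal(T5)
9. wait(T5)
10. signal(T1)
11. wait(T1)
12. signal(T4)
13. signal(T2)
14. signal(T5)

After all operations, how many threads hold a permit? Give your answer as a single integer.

Step 1: wait(T5) -> count=3 queue=[] holders={T5}
Step 2: wait(T4) -> count=2 queue=[] holders={T4,T5}
Step 3: wait(T1) -> count=1 queue=[] holders={T1,T4,T5}
Step 4: wait(T3) -> count=0 queue=[] holders={T1,T3,T4,T5}
Step 5: wait(T2) -> count=0 queue=[T2] holders={T1,T3,T4,T5}
Step 6: signal(T1) -> count=0 queue=[] holders={T2,T3,T4,T5}
Step 7: wait(T1) -> count=0 queue=[T1] holders={T2,T3,T4,T5}
Step 8: signal(T5) -> count=0 queue=[] holders={T1,T2,T3,T4}
Step 9: wait(T5) -> count=0 queue=[T5] holders={T1,T2,T3,T4}
Step 10: signal(T1) -> count=0 queue=[] holders={T2,T3,T4,T5}
Step 11: wait(T1) -> count=0 queue=[T1] holders={T2,T3,T4,T5}
Step 12: signal(T4) -> count=0 queue=[] holders={T1,T2,T3,T5}
Step 13: signal(T2) -> count=1 queue=[] holders={T1,T3,T5}
Step 14: signal(T5) -> count=2 queue=[] holders={T1,T3}
Final holders: {T1,T3} -> 2 thread(s)

Answer: 2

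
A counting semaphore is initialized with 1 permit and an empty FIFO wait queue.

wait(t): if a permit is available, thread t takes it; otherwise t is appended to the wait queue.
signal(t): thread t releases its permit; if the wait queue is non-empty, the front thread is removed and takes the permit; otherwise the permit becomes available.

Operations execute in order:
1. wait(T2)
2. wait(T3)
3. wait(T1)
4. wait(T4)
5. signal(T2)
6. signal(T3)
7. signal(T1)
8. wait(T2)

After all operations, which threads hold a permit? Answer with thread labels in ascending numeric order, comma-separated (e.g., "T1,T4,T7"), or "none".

Step 1: wait(T2) -> count=0 queue=[] holders={T2}
Step 2: wait(T3) -> count=0 queue=[T3] holders={T2}
Step 3: wait(T1) -> count=0 queue=[T3,T1] holders={T2}
Step 4: wait(T4) -> count=0 queue=[T3,T1,T4] holders={T2}
Step 5: signal(T2) -> count=0 queue=[T1,T4] holders={T3}
Step 6: signal(T3) -> count=0 queue=[T4] holders={T1}
Step 7: signal(T1) -> count=0 queue=[] holders={T4}
Step 8: wait(T2) -> count=0 queue=[T2] holders={T4}
Final holders: T4

Answer: T4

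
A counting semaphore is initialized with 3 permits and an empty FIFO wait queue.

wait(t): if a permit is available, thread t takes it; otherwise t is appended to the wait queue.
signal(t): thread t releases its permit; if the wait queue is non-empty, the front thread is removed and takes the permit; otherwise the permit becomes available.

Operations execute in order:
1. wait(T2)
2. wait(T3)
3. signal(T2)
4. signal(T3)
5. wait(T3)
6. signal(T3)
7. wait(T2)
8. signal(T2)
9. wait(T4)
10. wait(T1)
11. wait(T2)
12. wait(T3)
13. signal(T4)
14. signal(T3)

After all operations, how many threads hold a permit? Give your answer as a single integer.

Step 1: wait(T2) -> count=2 queue=[] holders={T2}
Step 2: wait(T3) -> count=1 queue=[] holders={T2,T3}
Step 3: signal(T2) -> count=2 queue=[] holders={T3}
Step 4: signal(T3) -> count=3 queue=[] holders={none}
Step 5: wait(T3) -> count=2 queue=[] holders={T3}
Step 6: signal(T3) -> count=3 queue=[] holders={none}
Step 7: wait(T2) -> count=2 queue=[] holders={T2}
Step 8: signal(T2) -> count=3 queue=[] holders={none}
Step 9: wait(T4) -> count=2 queue=[] holders={T4}
Step 10: wait(T1) -> count=1 queue=[] holders={T1,T4}
Step 11: wait(T2) -> count=0 queue=[] holders={T1,T2,T4}
Step 12: wait(T3) -> count=0 queue=[T3] holders={T1,T2,T4}
Step 13: signal(T4) -> count=0 queue=[] holders={T1,T2,T3}
Step 14: signal(T3) -> count=1 queue=[] holders={T1,T2}
Final holders: {T1,T2} -> 2 thread(s)

Answer: 2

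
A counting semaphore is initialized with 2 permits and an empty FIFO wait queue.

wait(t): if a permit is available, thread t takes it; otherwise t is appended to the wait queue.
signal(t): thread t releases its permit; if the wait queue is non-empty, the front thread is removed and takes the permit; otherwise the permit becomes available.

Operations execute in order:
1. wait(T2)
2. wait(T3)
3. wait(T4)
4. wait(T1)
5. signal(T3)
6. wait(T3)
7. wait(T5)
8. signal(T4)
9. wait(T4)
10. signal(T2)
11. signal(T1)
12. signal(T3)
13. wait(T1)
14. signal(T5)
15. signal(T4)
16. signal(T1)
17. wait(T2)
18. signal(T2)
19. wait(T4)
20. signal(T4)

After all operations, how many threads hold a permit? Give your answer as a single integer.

Step 1: wait(T2) -> count=1 queue=[] holders={T2}
Step 2: wait(T3) -> count=0 queue=[] holders={T2,T3}
Step 3: wait(T4) -> count=0 queue=[T4] holders={T2,T3}
Step 4: wait(T1) -> count=0 queue=[T4,T1] holders={T2,T3}
Step 5: signal(T3) -> count=0 queue=[T1] holders={T2,T4}
Step 6: wait(T3) -> count=0 queue=[T1,T3] holders={T2,T4}
Step 7: wait(T5) -> count=0 queue=[T1,T3,T5] holders={T2,T4}
Step 8: signal(T4) -> count=0 queue=[T3,T5] holders={T1,T2}
Step 9: wait(T4) -> count=0 queue=[T3,T5,T4] holders={T1,T2}
Step 10: signal(T2) -> count=0 queue=[T5,T4] holders={T1,T3}
Step 11: signal(T1) -> count=0 queue=[T4] holders={T3,T5}
Step 12: signal(T3) -> count=0 queue=[] holders={T4,T5}
Step 13: wait(T1) -> count=0 queue=[T1] holders={T4,T5}
Step 14: signal(T5) -> count=0 queue=[] holders={T1,T4}
Step 15: signal(T4) -> count=1 queue=[] holders={T1}
Step 16: signal(T1) -> count=2 queue=[] holders={none}
Step 17: wait(T2) -> count=1 queue=[] holders={T2}
Step 18: signal(T2) -> count=2 queue=[] holders={none}
Step 19: wait(T4) -> count=1 queue=[] holders={T4}
Step 20: signal(T4) -> count=2 queue=[] holders={none}
Final holders: {none} -> 0 thread(s)

Answer: 0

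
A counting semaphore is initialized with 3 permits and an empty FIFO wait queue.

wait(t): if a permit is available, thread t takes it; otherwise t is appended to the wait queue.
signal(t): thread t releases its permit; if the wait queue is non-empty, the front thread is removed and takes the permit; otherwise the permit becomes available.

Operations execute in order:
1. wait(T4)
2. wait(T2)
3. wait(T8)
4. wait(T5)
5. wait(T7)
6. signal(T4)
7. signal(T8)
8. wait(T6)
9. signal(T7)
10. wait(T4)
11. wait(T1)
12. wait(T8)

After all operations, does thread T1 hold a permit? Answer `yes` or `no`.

Step 1: wait(T4) -> count=2 queue=[] holders={T4}
Step 2: wait(T2) -> count=1 queue=[] holders={T2,T4}
Step 3: wait(T8) -> count=0 queue=[] holders={T2,T4,T8}
Step 4: wait(T5) -> count=0 queue=[T5] holders={T2,T4,T8}
Step 5: wait(T7) -> count=0 queue=[T5,T7] holders={T2,T4,T8}
Step 6: signal(T4) -> count=0 queue=[T7] holders={T2,T5,T8}
Step 7: signal(T8) -> count=0 queue=[] holders={T2,T5,T7}
Step 8: wait(T6) -> count=0 queue=[T6] holders={T2,T5,T7}
Step 9: signal(T7) -> count=0 queue=[] holders={T2,T5,T6}
Step 10: wait(T4) -> count=0 queue=[T4] holders={T2,T5,T6}
Step 11: wait(T1) -> count=0 queue=[T4,T1] holders={T2,T5,T6}
Step 12: wait(T8) -> count=0 queue=[T4,T1,T8] holders={T2,T5,T6}
Final holders: {T2,T5,T6} -> T1 not in holders

Answer: no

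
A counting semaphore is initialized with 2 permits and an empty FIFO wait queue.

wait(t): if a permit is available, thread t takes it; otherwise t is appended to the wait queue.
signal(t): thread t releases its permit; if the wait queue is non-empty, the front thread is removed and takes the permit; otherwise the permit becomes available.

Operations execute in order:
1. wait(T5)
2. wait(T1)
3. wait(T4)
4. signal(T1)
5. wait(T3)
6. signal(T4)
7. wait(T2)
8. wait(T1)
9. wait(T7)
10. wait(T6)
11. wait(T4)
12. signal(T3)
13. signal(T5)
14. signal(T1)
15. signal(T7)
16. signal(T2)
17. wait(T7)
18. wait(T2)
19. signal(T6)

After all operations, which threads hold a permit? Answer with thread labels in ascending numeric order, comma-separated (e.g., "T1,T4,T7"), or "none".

Step 1: wait(T5) -> count=1 queue=[] holders={T5}
Step 2: wait(T1) -> count=0 queue=[] holders={T1,T5}
Step 3: wait(T4) -> count=0 queue=[T4] holders={T1,T5}
Step 4: signal(T1) -> count=0 queue=[] holders={T4,T5}
Step 5: wait(T3) -> count=0 queue=[T3] holders={T4,T5}
Step 6: signal(T4) -> count=0 queue=[] holders={T3,T5}
Step 7: wait(T2) -> count=0 queue=[T2] holders={T3,T5}
Step 8: wait(T1) -> count=0 queue=[T2,T1] holders={T3,T5}
Step 9: wait(T7) -> count=0 queue=[T2,T1,T7] holders={T3,T5}
Step 10: wait(T6) -> count=0 queue=[T2,T1,T7,T6] holders={T3,T5}
Step 11: wait(T4) -> count=0 queue=[T2,T1,T7,T6,T4] holders={T3,T5}
Step 12: signal(T3) -> count=0 queue=[T1,T7,T6,T4] holders={T2,T5}
Step 13: signal(T5) -> count=0 queue=[T7,T6,T4] holders={T1,T2}
Step 14: signal(T1) -> count=0 queue=[T6,T4] holders={T2,T7}
Step 15: signal(T7) -> count=0 queue=[T4] holders={T2,T6}
Step 16: signal(T2) -> count=0 queue=[] holders={T4,T6}
Step 17: wait(T7) -> count=0 queue=[T7] holders={T4,T6}
Step 18: wait(T2) -> count=0 queue=[T7,T2] holders={T4,T6}
Step 19: signal(T6) -> count=0 queue=[T2] holders={T4,T7}
Final holders: T4,T7

Answer: T4,T7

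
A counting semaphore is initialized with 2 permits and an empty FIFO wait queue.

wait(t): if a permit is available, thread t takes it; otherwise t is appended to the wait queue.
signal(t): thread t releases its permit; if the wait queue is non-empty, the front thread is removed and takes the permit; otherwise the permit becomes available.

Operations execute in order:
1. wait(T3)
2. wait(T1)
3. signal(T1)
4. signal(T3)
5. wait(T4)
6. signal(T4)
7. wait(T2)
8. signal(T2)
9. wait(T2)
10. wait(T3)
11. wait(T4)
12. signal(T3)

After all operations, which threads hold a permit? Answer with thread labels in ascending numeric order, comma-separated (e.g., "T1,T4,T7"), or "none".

Answer: T2,T4

Derivation:
Step 1: wait(T3) -> count=1 queue=[] holders={T3}
Step 2: wait(T1) -> count=0 queue=[] holders={T1,T3}
Step 3: signal(T1) -> count=1 queue=[] holders={T3}
Step 4: signal(T3) -> count=2 queue=[] holders={none}
Step 5: wait(T4) -> count=1 queue=[] holders={T4}
Step 6: signal(T4) -> count=2 queue=[] holders={none}
Step 7: wait(T2) -> count=1 queue=[] holders={T2}
Step 8: signal(T2) -> count=2 queue=[] holders={none}
Step 9: wait(T2) -> count=1 queue=[] holders={T2}
Step 10: wait(T3) -> count=0 queue=[] holders={T2,T3}
Step 11: wait(T4) -> count=0 queue=[T4] holders={T2,T3}
Step 12: signal(T3) -> count=0 queue=[] holders={T2,T4}
Final holders: T2,T4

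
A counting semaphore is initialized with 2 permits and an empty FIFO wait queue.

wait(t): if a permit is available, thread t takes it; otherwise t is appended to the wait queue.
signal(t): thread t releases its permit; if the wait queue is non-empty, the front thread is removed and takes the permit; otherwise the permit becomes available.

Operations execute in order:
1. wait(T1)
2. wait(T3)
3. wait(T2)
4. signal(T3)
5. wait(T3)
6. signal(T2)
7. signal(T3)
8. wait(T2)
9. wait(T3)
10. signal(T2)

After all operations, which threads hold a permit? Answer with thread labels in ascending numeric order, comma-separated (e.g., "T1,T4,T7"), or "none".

Step 1: wait(T1) -> count=1 queue=[] holders={T1}
Step 2: wait(T3) -> count=0 queue=[] holders={T1,T3}
Step 3: wait(T2) -> count=0 queue=[T2] holders={T1,T3}
Step 4: signal(T3) -> count=0 queue=[] holders={T1,T2}
Step 5: wait(T3) -> count=0 queue=[T3] holders={T1,T2}
Step 6: signal(T2) -> count=0 queue=[] holders={T1,T3}
Step 7: signal(T3) -> count=1 queue=[] holders={T1}
Step 8: wait(T2) -> count=0 queue=[] holders={T1,T2}
Step 9: wait(T3) -> count=0 queue=[T3] holders={T1,T2}
Step 10: signal(T2) -> count=0 queue=[] holders={T1,T3}
Final holders: T1,T3

Answer: T1,T3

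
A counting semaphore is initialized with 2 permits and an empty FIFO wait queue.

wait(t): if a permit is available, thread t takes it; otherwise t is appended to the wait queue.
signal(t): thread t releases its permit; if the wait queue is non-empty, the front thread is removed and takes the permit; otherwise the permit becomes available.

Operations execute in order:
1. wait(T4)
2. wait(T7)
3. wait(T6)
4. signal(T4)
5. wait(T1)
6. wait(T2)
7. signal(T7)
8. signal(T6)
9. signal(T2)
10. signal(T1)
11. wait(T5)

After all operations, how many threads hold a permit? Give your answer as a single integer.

Answer: 1

Derivation:
Step 1: wait(T4) -> count=1 queue=[] holders={T4}
Step 2: wait(T7) -> count=0 queue=[] holders={T4,T7}
Step 3: wait(T6) -> count=0 queue=[T6] holders={T4,T7}
Step 4: signal(T4) -> count=0 queue=[] holders={T6,T7}
Step 5: wait(T1) -> count=0 queue=[T1] holders={T6,T7}
Step 6: wait(T2) -> count=0 queue=[T1,T2] holders={T6,T7}
Step 7: signal(T7) -> count=0 queue=[T2] holders={T1,T6}
Step 8: signal(T6) -> count=0 queue=[] holders={T1,T2}
Step 9: signal(T2) -> count=1 queue=[] holders={T1}
Step 10: signal(T1) -> count=2 queue=[] holders={none}
Step 11: wait(T5) -> count=1 queue=[] holders={T5}
Final holders: {T5} -> 1 thread(s)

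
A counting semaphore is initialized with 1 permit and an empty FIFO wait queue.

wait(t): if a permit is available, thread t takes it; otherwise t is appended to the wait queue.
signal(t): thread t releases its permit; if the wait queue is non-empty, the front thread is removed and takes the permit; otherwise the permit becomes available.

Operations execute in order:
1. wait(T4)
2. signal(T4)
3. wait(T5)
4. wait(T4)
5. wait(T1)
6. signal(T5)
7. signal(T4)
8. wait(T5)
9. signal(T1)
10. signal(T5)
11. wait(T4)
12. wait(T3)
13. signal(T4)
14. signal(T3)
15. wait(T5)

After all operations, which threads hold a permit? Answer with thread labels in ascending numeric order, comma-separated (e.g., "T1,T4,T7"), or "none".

Answer: T5

Derivation:
Step 1: wait(T4) -> count=0 queue=[] holders={T4}
Step 2: signal(T4) -> count=1 queue=[] holders={none}
Step 3: wait(T5) -> count=0 queue=[] holders={T5}
Step 4: wait(T4) -> count=0 queue=[T4] holders={T5}
Step 5: wait(T1) -> count=0 queue=[T4,T1] holders={T5}
Step 6: signal(T5) -> count=0 queue=[T1] holders={T4}
Step 7: signal(T4) -> count=0 queue=[] holders={T1}
Step 8: wait(T5) -> count=0 queue=[T5] holders={T1}
Step 9: signal(T1) -> count=0 queue=[] holders={T5}
Step 10: signal(T5) -> count=1 queue=[] holders={none}
Step 11: wait(T4) -> count=0 queue=[] holders={T4}
Step 12: wait(T3) -> count=0 queue=[T3] holders={T4}
Step 13: signal(T4) -> count=0 queue=[] holders={T3}
Step 14: signal(T3) -> count=1 queue=[] holders={none}
Step 15: wait(T5) -> count=0 queue=[] holders={T5}
Final holders: T5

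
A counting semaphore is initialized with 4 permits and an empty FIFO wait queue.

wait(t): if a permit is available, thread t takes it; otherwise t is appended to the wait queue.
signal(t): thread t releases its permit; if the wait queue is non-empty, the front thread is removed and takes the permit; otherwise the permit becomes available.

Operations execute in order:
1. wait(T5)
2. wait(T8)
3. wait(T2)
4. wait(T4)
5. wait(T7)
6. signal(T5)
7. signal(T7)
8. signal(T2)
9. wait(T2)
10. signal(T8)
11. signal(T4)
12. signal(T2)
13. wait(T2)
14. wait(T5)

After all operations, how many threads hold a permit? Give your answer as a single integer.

Step 1: wait(T5) -> count=3 queue=[] holders={T5}
Step 2: wait(T8) -> count=2 queue=[] holders={T5,T8}
Step 3: wait(T2) -> count=1 queue=[] holders={T2,T5,T8}
Step 4: wait(T4) -> count=0 queue=[] holders={T2,T4,T5,T8}
Step 5: wait(T7) -> count=0 queue=[T7] holders={T2,T4,T5,T8}
Step 6: signal(T5) -> count=0 queue=[] holders={T2,T4,T7,T8}
Step 7: signal(T7) -> count=1 queue=[] holders={T2,T4,T8}
Step 8: signal(T2) -> count=2 queue=[] holders={T4,T8}
Step 9: wait(T2) -> count=1 queue=[] holders={T2,T4,T8}
Step 10: signal(T8) -> count=2 queue=[] holders={T2,T4}
Step 11: signal(T4) -> count=3 queue=[] holders={T2}
Step 12: signal(T2) -> count=4 queue=[] holders={none}
Step 13: wait(T2) -> count=3 queue=[] holders={T2}
Step 14: wait(T5) -> count=2 queue=[] holders={T2,T5}
Final holders: {T2,T5} -> 2 thread(s)

Answer: 2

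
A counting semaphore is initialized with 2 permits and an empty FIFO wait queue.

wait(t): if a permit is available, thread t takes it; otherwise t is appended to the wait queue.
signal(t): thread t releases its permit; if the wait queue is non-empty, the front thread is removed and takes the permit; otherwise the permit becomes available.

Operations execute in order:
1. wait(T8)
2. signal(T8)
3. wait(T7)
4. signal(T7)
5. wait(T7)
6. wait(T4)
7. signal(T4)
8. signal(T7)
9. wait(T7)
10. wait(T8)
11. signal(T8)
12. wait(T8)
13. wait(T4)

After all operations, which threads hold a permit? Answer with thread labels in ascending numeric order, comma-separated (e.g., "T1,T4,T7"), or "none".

Answer: T7,T8

Derivation:
Step 1: wait(T8) -> count=1 queue=[] holders={T8}
Step 2: signal(T8) -> count=2 queue=[] holders={none}
Step 3: wait(T7) -> count=1 queue=[] holders={T7}
Step 4: signal(T7) -> count=2 queue=[] holders={none}
Step 5: wait(T7) -> count=1 queue=[] holders={T7}
Step 6: wait(T4) -> count=0 queue=[] holders={T4,T7}
Step 7: signal(T4) -> count=1 queue=[] holders={T7}
Step 8: signal(T7) -> count=2 queue=[] holders={none}
Step 9: wait(T7) -> count=1 queue=[] holders={T7}
Step 10: wait(T8) -> count=0 queue=[] holders={T7,T8}
Step 11: signal(T8) -> count=1 queue=[] holders={T7}
Step 12: wait(T8) -> count=0 queue=[] holders={T7,T8}
Step 13: wait(T4) -> count=0 queue=[T4] holders={T7,T8}
Final holders: T7,T8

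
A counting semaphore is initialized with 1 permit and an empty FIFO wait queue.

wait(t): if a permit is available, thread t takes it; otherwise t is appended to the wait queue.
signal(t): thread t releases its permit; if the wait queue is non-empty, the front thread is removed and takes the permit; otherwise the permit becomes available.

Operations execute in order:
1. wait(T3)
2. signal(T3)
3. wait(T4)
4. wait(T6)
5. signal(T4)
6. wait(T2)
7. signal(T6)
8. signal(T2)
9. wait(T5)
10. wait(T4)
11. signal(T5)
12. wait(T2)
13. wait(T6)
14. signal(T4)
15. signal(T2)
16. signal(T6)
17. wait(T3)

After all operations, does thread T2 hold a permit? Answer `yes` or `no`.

Answer: no

Derivation:
Step 1: wait(T3) -> count=0 queue=[] holders={T3}
Step 2: signal(T3) -> count=1 queue=[] holders={none}
Step 3: wait(T4) -> count=0 queue=[] holders={T4}
Step 4: wait(T6) -> count=0 queue=[T6] holders={T4}
Step 5: signal(T4) -> count=0 queue=[] holders={T6}
Step 6: wait(T2) -> count=0 queue=[T2] holders={T6}
Step 7: signal(T6) -> count=0 queue=[] holders={T2}
Step 8: signal(T2) -> count=1 queue=[] holders={none}
Step 9: wait(T5) -> count=0 queue=[] holders={T5}
Step 10: wait(T4) -> count=0 queue=[T4] holders={T5}
Step 11: signal(T5) -> count=0 queue=[] holders={T4}
Step 12: wait(T2) -> count=0 queue=[T2] holders={T4}
Step 13: wait(T6) -> count=0 queue=[T2,T6] holders={T4}
Step 14: signal(T4) -> count=0 queue=[T6] holders={T2}
Step 15: signal(T2) -> count=0 queue=[] holders={T6}
Step 16: signal(T6) -> count=1 queue=[] holders={none}
Step 17: wait(T3) -> count=0 queue=[] holders={T3}
Final holders: {T3} -> T2 not in holders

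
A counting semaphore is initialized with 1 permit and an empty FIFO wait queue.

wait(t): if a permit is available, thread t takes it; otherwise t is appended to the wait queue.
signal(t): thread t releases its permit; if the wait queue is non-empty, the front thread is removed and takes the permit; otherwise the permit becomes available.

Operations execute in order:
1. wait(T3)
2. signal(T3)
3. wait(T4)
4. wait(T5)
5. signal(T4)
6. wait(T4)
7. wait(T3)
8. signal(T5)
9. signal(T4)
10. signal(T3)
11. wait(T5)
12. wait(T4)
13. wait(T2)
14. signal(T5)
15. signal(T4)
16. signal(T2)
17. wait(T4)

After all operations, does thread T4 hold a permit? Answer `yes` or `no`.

Step 1: wait(T3) -> count=0 queue=[] holders={T3}
Step 2: signal(T3) -> count=1 queue=[] holders={none}
Step 3: wait(T4) -> count=0 queue=[] holders={T4}
Step 4: wait(T5) -> count=0 queue=[T5] holders={T4}
Step 5: signal(T4) -> count=0 queue=[] holders={T5}
Step 6: wait(T4) -> count=0 queue=[T4] holders={T5}
Step 7: wait(T3) -> count=0 queue=[T4,T3] holders={T5}
Step 8: signal(T5) -> count=0 queue=[T3] holders={T4}
Step 9: signal(T4) -> count=0 queue=[] holders={T3}
Step 10: signal(T3) -> count=1 queue=[] holders={none}
Step 11: wait(T5) -> count=0 queue=[] holders={T5}
Step 12: wait(T4) -> count=0 queue=[T4] holders={T5}
Step 13: wait(T2) -> count=0 queue=[T4,T2] holders={T5}
Step 14: signal(T5) -> count=0 queue=[T2] holders={T4}
Step 15: signal(T4) -> count=0 queue=[] holders={T2}
Step 16: signal(T2) -> count=1 queue=[] holders={none}
Step 17: wait(T4) -> count=0 queue=[] holders={T4}
Final holders: {T4} -> T4 in holders

Answer: yes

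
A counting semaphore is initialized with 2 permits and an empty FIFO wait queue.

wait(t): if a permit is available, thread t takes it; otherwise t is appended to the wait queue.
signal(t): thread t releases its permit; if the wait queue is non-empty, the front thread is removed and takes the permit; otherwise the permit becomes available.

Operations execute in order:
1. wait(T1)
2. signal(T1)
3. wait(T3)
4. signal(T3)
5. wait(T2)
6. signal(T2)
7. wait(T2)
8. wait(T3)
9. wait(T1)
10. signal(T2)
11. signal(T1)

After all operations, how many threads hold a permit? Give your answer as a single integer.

Step 1: wait(T1) -> count=1 queue=[] holders={T1}
Step 2: signal(T1) -> count=2 queue=[] holders={none}
Step 3: wait(T3) -> count=1 queue=[] holders={T3}
Step 4: signal(T3) -> count=2 queue=[] holders={none}
Step 5: wait(T2) -> count=1 queue=[] holders={T2}
Step 6: signal(T2) -> count=2 queue=[] holders={none}
Step 7: wait(T2) -> count=1 queue=[] holders={T2}
Step 8: wait(T3) -> count=0 queue=[] holders={T2,T3}
Step 9: wait(T1) -> count=0 queue=[T1] holders={T2,T3}
Step 10: signal(T2) -> count=0 queue=[] holders={T1,T3}
Step 11: signal(T1) -> count=1 queue=[] holders={T3}
Final holders: {T3} -> 1 thread(s)

Answer: 1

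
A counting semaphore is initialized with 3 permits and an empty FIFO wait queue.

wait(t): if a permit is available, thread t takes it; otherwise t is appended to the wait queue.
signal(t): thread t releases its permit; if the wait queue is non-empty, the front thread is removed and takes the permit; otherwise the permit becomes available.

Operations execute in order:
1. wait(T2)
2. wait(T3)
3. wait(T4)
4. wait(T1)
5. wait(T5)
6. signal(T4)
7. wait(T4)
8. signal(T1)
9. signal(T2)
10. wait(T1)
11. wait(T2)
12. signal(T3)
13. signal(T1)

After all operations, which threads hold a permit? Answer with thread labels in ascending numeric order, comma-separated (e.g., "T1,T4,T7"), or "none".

Step 1: wait(T2) -> count=2 queue=[] holders={T2}
Step 2: wait(T3) -> count=1 queue=[] holders={T2,T3}
Step 3: wait(T4) -> count=0 queue=[] holders={T2,T3,T4}
Step 4: wait(T1) -> count=0 queue=[T1] holders={T2,T3,T4}
Step 5: wait(T5) -> count=0 queue=[T1,T5] holders={T2,T3,T4}
Step 6: signal(T4) -> count=0 queue=[T5] holders={T1,T2,T3}
Step 7: wait(T4) -> count=0 queue=[T5,T4] holders={T1,T2,T3}
Step 8: signal(T1) -> count=0 queue=[T4] holders={T2,T3,T5}
Step 9: signal(T2) -> count=0 queue=[] holders={T3,T4,T5}
Step 10: wait(T1) -> count=0 queue=[T1] holders={T3,T4,T5}
Step 11: wait(T2) -> count=0 queue=[T1,T2] holders={T3,T4,T5}
Step 12: signal(T3) -> count=0 queue=[T2] holders={T1,T4,T5}
Step 13: signal(T1) -> count=0 queue=[] holders={T2,T4,T5}
Final holders: T2,T4,T5

Answer: T2,T4,T5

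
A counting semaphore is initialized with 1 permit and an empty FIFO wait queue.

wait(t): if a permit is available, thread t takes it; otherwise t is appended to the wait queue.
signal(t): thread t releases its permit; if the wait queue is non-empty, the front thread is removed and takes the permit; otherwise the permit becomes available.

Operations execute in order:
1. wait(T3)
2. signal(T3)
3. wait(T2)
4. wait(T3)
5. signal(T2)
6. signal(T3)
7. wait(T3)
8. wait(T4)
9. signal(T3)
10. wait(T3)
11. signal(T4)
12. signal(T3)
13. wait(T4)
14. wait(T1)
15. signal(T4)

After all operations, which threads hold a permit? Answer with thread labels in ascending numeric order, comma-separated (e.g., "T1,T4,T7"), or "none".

Step 1: wait(T3) -> count=0 queue=[] holders={T3}
Step 2: signal(T3) -> count=1 queue=[] holders={none}
Step 3: wait(T2) -> count=0 queue=[] holders={T2}
Step 4: wait(T3) -> count=0 queue=[T3] holders={T2}
Step 5: signal(T2) -> count=0 queue=[] holders={T3}
Step 6: signal(T3) -> count=1 queue=[] holders={none}
Step 7: wait(T3) -> count=0 queue=[] holders={T3}
Step 8: wait(T4) -> count=0 queue=[T4] holders={T3}
Step 9: signal(T3) -> count=0 queue=[] holders={T4}
Step 10: wait(T3) -> count=0 queue=[T3] holders={T4}
Step 11: signal(T4) -> count=0 queue=[] holders={T3}
Step 12: signal(T3) -> count=1 queue=[] holders={none}
Step 13: wait(T4) -> count=0 queue=[] holders={T4}
Step 14: wait(T1) -> count=0 queue=[T1] holders={T4}
Step 15: signal(T4) -> count=0 queue=[] holders={T1}
Final holders: T1

Answer: T1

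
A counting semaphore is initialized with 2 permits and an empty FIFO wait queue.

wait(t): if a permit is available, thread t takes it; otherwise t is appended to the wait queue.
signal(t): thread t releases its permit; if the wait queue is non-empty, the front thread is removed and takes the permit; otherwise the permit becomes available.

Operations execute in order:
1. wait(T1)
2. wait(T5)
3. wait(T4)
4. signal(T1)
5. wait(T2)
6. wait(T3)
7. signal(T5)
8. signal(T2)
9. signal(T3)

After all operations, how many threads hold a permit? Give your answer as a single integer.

Step 1: wait(T1) -> count=1 queue=[] holders={T1}
Step 2: wait(T5) -> count=0 queue=[] holders={T1,T5}
Step 3: wait(T4) -> count=0 queue=[T4] holders={T1,T5}
Step 4: signal(T1) -> count=0 queue=[] holders={T4,T5}
Step 5: wait(T2) -> count=0 queue=[T2] holders={T4,T5}
Step 6: wait(T3) -> count=0 queue=[T2,T3] holders={T4,T5}
Step 7: signal(T5) -> count=0 queue=[T3] holders={T2,T4}
Step 8: signal(T2) -> count=0 queue=[] holders={T3,T4}
Step 9: signal(T3) -> count=1 queue=[] holders={T4}
Final holders: {T4} -> 1 thread(s)

Answer: 1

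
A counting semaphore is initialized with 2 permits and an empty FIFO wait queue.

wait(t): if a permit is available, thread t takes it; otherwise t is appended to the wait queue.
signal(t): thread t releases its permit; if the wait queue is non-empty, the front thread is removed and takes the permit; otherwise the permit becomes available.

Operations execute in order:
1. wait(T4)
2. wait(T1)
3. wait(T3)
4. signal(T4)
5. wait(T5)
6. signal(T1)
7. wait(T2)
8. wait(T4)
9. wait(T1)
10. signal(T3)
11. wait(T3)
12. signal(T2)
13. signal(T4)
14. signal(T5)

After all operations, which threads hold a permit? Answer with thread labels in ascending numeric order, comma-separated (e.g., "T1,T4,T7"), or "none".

Answer: T1,T3

Derivation:
Step 1: wait(T4) -> count=1 queue=[] holders={T4}
Step 2: wait(T1) -> count=0 queue=[] holders={T1,T4}
Step 3: wait(T3) -> count=0 queue=[T3] holders={T1,T4}
Step 4: signal(T4) -> count=0 queue=[] holders={T1,T3}
Step 5: wait(T5) -> count=0 queue=[T5] holders={T1,T3}
Step 6: signal(T1) -> count=0 queue=[] holders={T3,T5}
Step 7: wait(T2) -> count=0 queue=[T2] holders={T3,T5}
Step 8: wait(T4) -> count=0 queue=[T2,T4] holders={T3,T5}
Step 9: wait(T1) -> count=0 queue=[T2,T4,T1] holders={T3,T5}
Step 10: signal(T3) -> count=0 queue=[T4,T1] holders={T2,T5}
Step 11: wait(T3) -> count=0 queue=[T4,T1,T3] holders={T2,T5}
Step 12: signal(T2) -> count=0 queue=[T1,T3] holders={T4,T5}
Step 13: signal(T4) -> count=0 queue=[T3] holders={T1,T5}
Step 14: signal(T5) -> count=0 queue=[] holders={T1,T3}
Final holders: T1,T3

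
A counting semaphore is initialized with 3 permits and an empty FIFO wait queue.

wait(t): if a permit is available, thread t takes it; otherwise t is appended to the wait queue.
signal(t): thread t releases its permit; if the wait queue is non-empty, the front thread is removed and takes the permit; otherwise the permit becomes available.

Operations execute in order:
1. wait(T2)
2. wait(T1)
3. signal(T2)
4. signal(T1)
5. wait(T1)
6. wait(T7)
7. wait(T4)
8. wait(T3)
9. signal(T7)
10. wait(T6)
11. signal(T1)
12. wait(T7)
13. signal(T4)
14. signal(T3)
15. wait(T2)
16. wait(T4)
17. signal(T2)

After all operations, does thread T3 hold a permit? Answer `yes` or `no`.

Step 1: wait(T2) -> count=2 queue=[] holders={T2}
Step 2: wait(T1) -> count=1 queue=[] holders={T1,T2}
Step 3: signal(T2) -> count=2 queue=[] holders={T1}
Step 4: signal(T1) -> count=3 queue=[] holders={none}
Step 5: wait(T1) -> count=2 queue=[] holders={T1}
Step 6: wait(T7) -> count=1 queue=[] holders={T1,T7}
Step 7: wait(T4) -> count=0 queue=[] holders={T1,T4,T7}
Step 8: wait(T3) -> count=0 queue=[T3] holders={T1,T4,T7}
Step 9: signal(T7) -> count=0 queue=[] holders={T1,T3,T4}
Step 10: wait(T6) -> count=0 queue=[T6] holders={T1,T3,T4}
Step 11: signal(T1) -> count=0 queue=[] holders={T3,T4,T6}
Step 12: wait(T7) -> count=0 queue=[T7] holders={T3,T4,T6}
Step 13: signal(T4) -> count=0 queue=[] holders={T3,T6,T7}
Step 14: signal(T3) -> count=1 queue=[] holders={T6,T7}
Step 15: wait(T2) -> count=0 queue=[] holders={T2,T6,T7}
Step 16: wait(T4) -> count=0 queue=[T4] holders={T2,T6,T7}
Step 17: signal(T2) -> count=0 queue=[] holders={T4,T6,T7}
Final holders: {T4,T6,T7} -> T3 not in holders

Answer: no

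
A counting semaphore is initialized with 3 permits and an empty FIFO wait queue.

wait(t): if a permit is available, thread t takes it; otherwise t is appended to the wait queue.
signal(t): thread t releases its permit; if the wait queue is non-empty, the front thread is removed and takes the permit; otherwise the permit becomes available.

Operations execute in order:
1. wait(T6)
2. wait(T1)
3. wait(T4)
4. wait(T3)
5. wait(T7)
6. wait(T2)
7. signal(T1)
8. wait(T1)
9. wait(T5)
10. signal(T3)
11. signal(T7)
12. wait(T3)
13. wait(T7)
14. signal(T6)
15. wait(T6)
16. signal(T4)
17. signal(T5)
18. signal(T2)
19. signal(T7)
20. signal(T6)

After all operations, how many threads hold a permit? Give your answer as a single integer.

Answer: 2

Derivation:
Step 1: wait(T6) -> count=2 queue=[] holders={T6}
Step 2: wait(T1) -> count=1 queue=[] holders={T1,T6}
Step 3: wait(T4) -> count=0 queue=[] holders={T1,T4,T6}
Step 4: wait(T3) -> count=0 queue=[T3] holders={T1,T4,T6}
Step 5: wait(T7) -> count=0 queue=[T3,T7] holders={T1,T4,T6}
Step 6: wait(T2) -> count=0 queue=[T3,T7,T2] holders={T1,T4,T6}
Step 7: signal(T1) -> count=0 queue=[T7,T2] holders={T3,T4,T6}
Step 8: wait(T1) -> count=0 queue=[T7,T2,T1] holders={T3,T4,T6}
Step 9: wait(T5) -> count=0 queue=[T7,T2,T1,T5] holders={T3,T4,T6}
Step 10: signal(T3) -> count=0 queue=[T2,T1,T5] holders={T4,T6,T7}
Step 11: signal(T7) -> count=0 queue=[T1,T5] holders={T2,T4,T6}
Step 12: wait(T3) -> count=0 queue=[T1,T5,T3] holders={T2,T4,T6}
Step 13: wait(T7) -> count=0 queue=[T1,T5,T3,T7] holders={T2,T4,T6}
Step 14: signal(T6) -> count=0 queue=[T5,T3,T7] holders={T1,T2,T4}
Step 15: wait(T6) -> count=0 queue=[T5,T3,T7,T6] holders={T1,T2,T4}
Step 16: signal(T4) -> count=0 queue=[T3,T7,T6] holders={T1,T2,T5}
Step 17: signal(T5) -> count=0 queue=[T7,T6] holders={T1,T2,T3}
Step 18: signal(T2) -> count=0 queue=[T6] holders={T1,T3,T7}
Step 19: signal(T7) -> count=0 queue=[] holders={T1,T3,T6}
Step 20: signal(T6) -> count=1 queue=[] holders={T1,T3}
Final holders: {T1,T3} -> 2 thread(s)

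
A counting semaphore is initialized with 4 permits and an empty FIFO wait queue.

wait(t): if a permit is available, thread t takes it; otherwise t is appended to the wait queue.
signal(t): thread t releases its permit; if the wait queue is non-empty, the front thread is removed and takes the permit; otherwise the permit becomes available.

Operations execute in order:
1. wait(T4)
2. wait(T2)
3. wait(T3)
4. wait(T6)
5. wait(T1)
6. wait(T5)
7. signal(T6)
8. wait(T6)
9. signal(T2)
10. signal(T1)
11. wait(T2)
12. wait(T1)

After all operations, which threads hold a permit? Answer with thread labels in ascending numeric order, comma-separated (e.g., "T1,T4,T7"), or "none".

Answer: T3,T4,T5,T6

Derivation:
Step 1: wait(T4) -> count=3 queue=[] holders={T4}
Step 2: wait(T2) -> count=2 queue=[] holders={T2,T4}
Step 3: wait(T3) -> count=1 queue=[] holders={T2,T3,T4}
Step 4: wait(T6) -> count=0 queue=[] holders={T2,T3,T4,T6}
Step 5: wait(T1) -> count=0 queue=[T1] holders={T2,T3,T4,T6}
Step 6: wait(T5) -> count=0 queue=[T1,T5] holders={T2,T3,T4,T6}
Step 7: signal(T6) -> count=0 queue=[T5] holders={T1,T2,T3,T4}
Step 8: wait(T6) -> count=0 queue=[T5,T6] holders={T1,T2,T3,T4}
Step 9: signal(T2) -> count=0 queue=[T6] holders={T1,T3,T4,T5}
Step 10: signal(T1) -> count=0 queue=[] holders={T3,T4,T5,T6}
Step 11: wait(T2) -> count=0 queue=[T2] holders={T3,T4,T5,T6}
Step 12: wait(T1) -> count=0 queue=[T2,T1] holders={T3,T4,T5,T6}
Final holders: T3,T4,T5,T6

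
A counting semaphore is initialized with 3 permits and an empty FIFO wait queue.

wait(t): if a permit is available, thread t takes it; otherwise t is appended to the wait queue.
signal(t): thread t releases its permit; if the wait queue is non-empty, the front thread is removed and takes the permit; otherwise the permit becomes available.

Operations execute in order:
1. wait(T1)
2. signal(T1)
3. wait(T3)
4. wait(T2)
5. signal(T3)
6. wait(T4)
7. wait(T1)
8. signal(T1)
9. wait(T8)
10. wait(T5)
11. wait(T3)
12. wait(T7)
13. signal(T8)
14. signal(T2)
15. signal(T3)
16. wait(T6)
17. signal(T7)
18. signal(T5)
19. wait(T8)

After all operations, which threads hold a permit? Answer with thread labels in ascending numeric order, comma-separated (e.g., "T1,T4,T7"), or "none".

Step 1: wait(T1) -> count=2 queue=[] holders={T1}
Step 2: signal(T1) -> count=3 queue=[] holders={none}
Step 3: wait(T3) -> count=2 queue=[] holders={T3}
Step 4: wait(T2) -> count=1 queue=[] holders={T2,T3}
Step 5: signal(T3) -> count=2 queue=[] holders={T2}
Step 6: wait(T4) -> count=1 queue=[] holders={T2,T4}
Step 7: wait(T1) -> count=0 queue=[] holders={T1,T2,T4}
Step 8: signal(T1) -> count=1 queue=[] holders={T2,T4}
Step 9: wait(T8) -> count=0 queue=[] holders={T2,T4,T8}
Step 10: wait(T5) -> count=0 queue=[T5] holders={T2,T4,T8}
Step 11: wait(T3) -> count=0 queue=[T5,T3] holders={T2,T4,T8}
Step 12: wait(T7) -> count=0 queue=[T5,T3,T7] holders={T2,T4,T8}
Step 13: signal(T8) -> count=0 queue=[T3,T7] holders={T2,T4,T5}
Step 14: signal(T2) -> count=0 queue=[T7] holders={T3,T4,T5}
Step 15: signal(T3) -> count=0 queue=[] holders={T4,T5,T7}
Step 16: wait(T6) -> count=0 queue=[T6] holders={T4,T5,T7}
Step 17: signal(T7) -> count=0 queue=[] holders={T4,T5,T6}
Step 18: signal(T5) -> count=1 queue=[] holders={T4,T6}
Step 19: wait(T8) -> count=0 queue=[] holders={T4,T6,T8}
Final holders: T4,T6,T8

Answer: T4,T6,T8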